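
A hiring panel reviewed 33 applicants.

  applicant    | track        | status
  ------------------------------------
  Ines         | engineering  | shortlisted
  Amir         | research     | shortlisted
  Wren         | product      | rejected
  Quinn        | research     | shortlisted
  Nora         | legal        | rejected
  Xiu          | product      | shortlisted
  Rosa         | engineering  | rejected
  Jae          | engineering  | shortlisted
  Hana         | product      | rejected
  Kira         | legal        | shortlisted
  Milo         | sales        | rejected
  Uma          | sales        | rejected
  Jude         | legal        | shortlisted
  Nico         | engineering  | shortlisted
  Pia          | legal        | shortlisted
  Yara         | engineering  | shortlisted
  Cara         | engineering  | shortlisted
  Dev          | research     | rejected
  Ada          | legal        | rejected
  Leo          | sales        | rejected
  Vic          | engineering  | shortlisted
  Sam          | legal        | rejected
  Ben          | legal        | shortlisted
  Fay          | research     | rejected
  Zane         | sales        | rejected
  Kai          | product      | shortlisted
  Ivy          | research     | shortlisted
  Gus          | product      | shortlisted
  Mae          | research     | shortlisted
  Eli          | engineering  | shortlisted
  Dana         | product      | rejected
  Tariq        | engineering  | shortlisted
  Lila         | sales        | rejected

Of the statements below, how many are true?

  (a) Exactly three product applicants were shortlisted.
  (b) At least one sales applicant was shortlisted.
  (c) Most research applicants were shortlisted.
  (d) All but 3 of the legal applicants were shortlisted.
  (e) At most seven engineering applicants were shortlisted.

(a) product: |A| = 6, |A ∩ B| = 3; needs |A ∩ B| = 3 — true.
(b) sales: |A| = 5, |A ∩ B| = 0; needs A ∩ B ≠ ∅ (|A ∩ B| ≥ 1) — false.
(c) research: |A| = 6, |A ∩ B| = 4; needs |A ∩ B| > |A ∖ B| — true.
(d) legal: |A| = 7, |A ∩ B| = 4; needs |A ∖ B| = 3 — true.
(e) engineering: |A| = 9, |A ∩ B| = 8; needs |A ∩ B| ≤ 7 — false.

3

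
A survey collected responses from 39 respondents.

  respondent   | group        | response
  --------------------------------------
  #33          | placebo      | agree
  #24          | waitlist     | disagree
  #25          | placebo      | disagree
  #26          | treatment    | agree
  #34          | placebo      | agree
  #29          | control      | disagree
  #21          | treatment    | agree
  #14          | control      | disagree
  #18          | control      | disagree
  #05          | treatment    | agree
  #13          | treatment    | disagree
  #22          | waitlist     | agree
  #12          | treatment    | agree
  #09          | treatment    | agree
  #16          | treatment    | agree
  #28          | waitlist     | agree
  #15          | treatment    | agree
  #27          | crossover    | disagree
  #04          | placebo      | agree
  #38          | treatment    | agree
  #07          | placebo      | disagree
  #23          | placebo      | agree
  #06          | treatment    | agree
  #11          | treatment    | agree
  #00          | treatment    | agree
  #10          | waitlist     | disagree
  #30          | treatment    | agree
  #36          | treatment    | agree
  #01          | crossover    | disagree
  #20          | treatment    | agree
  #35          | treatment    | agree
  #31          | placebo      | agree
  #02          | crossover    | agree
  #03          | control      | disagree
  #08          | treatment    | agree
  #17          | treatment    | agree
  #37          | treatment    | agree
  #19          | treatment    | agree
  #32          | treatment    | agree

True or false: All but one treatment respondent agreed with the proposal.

True

Truth condition: |A ∖ B| = 1.
|A| = 21, |A ∩ B| = 20, |A ∖ B| = 1.
|A ∖ B| = 1, so the statement is true.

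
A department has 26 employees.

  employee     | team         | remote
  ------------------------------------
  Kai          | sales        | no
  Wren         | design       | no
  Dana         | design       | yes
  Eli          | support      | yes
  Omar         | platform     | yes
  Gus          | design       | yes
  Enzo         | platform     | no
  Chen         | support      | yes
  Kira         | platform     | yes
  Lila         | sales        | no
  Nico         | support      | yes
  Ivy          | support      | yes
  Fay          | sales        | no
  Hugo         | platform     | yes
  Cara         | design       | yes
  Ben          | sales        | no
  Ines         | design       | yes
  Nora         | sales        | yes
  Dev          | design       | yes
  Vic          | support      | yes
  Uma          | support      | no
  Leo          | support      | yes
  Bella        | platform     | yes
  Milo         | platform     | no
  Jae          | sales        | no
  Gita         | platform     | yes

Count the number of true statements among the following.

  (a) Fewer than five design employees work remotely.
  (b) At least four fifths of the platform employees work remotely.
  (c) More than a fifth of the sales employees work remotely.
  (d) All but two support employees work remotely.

0

(a) design: |A| = 6, |A ∩ B| = 5; needs |A ∩ B| < 5 — false.
(b) platform: |A| = 7, |A ∩ B| = 5; needs |A ∩ B| / |A| ≥ 4/5 — false.
(c) sales: |A| = 6, |A ∩ B| = 1; needs |A ∩ B| / |A| > 1/5 — false.
(d) support: |A| = 7, |A ∩ B| = 6; needs |A ∖ B| = 2 — false.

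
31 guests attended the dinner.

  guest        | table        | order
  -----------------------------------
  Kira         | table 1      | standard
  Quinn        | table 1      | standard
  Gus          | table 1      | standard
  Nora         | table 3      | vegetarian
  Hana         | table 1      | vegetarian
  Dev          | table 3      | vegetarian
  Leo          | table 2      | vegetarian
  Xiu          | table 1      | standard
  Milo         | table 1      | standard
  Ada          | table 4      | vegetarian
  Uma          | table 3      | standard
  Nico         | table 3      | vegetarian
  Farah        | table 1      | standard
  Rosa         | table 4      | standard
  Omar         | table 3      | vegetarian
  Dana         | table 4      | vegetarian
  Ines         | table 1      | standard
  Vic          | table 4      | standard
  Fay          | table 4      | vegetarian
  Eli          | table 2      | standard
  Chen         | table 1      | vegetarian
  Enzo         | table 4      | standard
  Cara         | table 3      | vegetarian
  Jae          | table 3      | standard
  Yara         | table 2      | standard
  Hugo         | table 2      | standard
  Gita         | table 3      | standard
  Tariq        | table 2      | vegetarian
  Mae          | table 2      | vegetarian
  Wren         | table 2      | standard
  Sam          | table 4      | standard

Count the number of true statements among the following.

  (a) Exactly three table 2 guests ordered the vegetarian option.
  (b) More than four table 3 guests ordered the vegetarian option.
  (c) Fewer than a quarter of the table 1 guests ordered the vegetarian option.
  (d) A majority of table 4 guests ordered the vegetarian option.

3

(a) table 2: |A| = 7, |A ∩ B| = 3; needs |A ∩ B| = 3 — true.
(b) table 3: |A| = 8, |A ∩ B| = 5; needs |A ∩ B| > 4 — true.
(c) table 1: |A| = 9, |A ∩ B| = 2; needs |A ∩ B| / |A| < 1/4 — true.
(d) table 4: |A| = 7, |A ∩ B| = 3; needs |A ∩ B| > |A ∖ B| — false.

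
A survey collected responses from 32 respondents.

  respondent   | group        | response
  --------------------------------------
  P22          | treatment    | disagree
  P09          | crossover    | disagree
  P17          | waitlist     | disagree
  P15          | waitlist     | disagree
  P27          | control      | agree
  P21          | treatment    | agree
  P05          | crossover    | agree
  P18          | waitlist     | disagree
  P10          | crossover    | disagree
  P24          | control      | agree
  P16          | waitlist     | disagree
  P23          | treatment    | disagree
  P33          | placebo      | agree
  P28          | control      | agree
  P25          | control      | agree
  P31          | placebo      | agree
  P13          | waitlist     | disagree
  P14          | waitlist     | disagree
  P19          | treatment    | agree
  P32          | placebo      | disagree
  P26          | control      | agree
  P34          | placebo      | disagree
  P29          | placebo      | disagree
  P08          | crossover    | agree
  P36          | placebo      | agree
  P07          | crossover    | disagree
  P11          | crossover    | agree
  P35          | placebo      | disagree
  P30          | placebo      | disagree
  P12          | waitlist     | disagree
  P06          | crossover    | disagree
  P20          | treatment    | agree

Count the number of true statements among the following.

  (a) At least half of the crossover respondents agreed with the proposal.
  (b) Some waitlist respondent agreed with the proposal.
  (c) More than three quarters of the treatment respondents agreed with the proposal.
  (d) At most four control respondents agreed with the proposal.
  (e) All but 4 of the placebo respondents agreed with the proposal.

(a) crossover: |A| = 7, |A ∩ B| = 3; needs |A ∩ B| ≥ |A ∖ B| — false.
(b) waitlist: |A| = 7, |A ∩ B| = 0; needs A ∩ B ≠ ∅ (|A ∩ B| ≥ 1) — false.
(c) treatment: |A| = 5, |A ∩ B| = 3; needs |A ∩ B| / |A| > 3/4 — false.
(d) control: |A| = 5, |A ∩ B| = 5; needs |A ∩ B| ≤ 4 — false.
(e) placebo: |A| = 8, |A ∩ B| = 3; needs |A ∖ B| = 4 — false.

0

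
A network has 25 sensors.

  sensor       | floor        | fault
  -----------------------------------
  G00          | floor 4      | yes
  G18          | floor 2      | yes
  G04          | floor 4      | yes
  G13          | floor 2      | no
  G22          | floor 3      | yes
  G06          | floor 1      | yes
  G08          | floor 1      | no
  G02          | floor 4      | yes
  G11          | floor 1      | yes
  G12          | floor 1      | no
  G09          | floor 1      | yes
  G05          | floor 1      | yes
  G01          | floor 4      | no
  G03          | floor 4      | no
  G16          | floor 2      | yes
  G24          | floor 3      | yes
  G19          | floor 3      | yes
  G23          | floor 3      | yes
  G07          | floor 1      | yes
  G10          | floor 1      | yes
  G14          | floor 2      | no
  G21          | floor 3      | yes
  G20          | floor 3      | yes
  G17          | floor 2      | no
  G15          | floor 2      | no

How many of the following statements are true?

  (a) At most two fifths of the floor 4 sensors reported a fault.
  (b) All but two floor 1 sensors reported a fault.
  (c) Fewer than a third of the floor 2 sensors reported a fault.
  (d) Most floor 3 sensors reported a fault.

(a) floor 4: |A| = 5, |A ∩ B| = 3; needs |A ∩ B| / |A| ≤ 2/5 — false.
(b) floor 1: |A| = 8, |A ∩ B| = 6; needs |A ∖ B| = 2 — true.
(c) floor 2: |A| = 6, |A ∩ B| = 2; needs |A ∩ B| / |A| < 1/3 — false.
(d) floor 3: |A| = 6, |A ∩ B| = 6; needs |A ∩ B| > |A ∖ B| — true.

2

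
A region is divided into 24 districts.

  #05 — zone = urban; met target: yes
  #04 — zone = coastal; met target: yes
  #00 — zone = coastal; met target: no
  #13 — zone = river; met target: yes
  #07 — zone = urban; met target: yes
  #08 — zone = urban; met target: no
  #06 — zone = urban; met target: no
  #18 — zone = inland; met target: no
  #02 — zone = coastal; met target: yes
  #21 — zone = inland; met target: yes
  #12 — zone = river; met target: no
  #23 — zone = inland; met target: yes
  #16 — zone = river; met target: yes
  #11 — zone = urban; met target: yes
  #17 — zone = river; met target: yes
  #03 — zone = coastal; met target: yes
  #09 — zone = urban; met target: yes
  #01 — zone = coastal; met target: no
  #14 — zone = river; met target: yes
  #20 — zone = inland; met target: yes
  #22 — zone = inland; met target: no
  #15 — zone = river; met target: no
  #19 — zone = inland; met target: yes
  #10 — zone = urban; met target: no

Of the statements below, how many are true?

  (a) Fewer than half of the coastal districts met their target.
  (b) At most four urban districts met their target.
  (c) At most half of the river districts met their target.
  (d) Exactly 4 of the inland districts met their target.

2

(a) coastal: |A| = 5, |A ∩ B| = 3; needs |A ∩ B| < |A ∖ B| — false.
(b) urban: |A| = 7, |A ∩ B| = 4; needs |A ∩ B| ≤ 4 — true.
(c) river: |A| = 6, |A ∩ B| = 4; needs |A ∩ B| ≤ |A ∖ B| — false.
(d) inland: |A| = 6, |A ∩ B| = 4; needs |A ∩ B| = 4 — true.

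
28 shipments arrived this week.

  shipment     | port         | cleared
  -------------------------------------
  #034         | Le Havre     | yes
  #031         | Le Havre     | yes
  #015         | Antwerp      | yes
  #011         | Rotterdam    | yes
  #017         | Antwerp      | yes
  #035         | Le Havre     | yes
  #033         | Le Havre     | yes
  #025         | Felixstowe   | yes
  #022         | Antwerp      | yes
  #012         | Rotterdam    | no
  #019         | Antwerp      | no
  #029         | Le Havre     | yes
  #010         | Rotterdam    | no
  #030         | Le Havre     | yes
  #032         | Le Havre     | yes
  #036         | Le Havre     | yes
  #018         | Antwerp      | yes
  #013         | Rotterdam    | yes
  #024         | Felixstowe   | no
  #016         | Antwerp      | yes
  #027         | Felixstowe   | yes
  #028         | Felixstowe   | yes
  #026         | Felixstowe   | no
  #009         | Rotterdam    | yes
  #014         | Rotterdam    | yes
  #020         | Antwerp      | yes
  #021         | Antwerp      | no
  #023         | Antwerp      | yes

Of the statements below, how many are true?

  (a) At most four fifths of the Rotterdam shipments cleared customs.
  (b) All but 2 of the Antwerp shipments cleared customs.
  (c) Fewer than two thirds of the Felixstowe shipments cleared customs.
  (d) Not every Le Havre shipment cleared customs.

3

(a) Rotterdam: |A| = 6, |A ∩ B| = 4; needs |A ∩ B| / |A| ≤ 4/5 — true.
(b) Antwerp: |A| = 9, |A ∩ B| = 7; needs |A ∖ B| = 2 — true.
(c) Felixstowe: |A| = 5, |A ∩ B| = 3; needs |A ∩ B| / |A| < 2/3 — true.
(d) Le Havre: |A| = 8, |A ∩ B| = 8; needs A ⊄ B (|A ∖ B| ≥ 1) — false.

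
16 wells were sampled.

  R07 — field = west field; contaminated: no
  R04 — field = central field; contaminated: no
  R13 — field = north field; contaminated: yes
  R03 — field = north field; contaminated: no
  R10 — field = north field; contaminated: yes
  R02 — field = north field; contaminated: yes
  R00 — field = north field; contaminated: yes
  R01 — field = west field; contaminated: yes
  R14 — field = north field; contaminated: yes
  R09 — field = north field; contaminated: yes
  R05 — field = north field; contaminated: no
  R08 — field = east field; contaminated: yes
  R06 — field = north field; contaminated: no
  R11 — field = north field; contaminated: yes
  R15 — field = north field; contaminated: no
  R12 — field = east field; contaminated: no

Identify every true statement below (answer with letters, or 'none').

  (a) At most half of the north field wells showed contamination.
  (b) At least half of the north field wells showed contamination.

|A| = 11, |A ∩ B| = 7, |A ∖ B| = 4.
(a) |A ∩ B| ≤ |A ∖ B|: fails.
(b) |A ∩ B| ≥ |A ∖ B|: holds.

(b)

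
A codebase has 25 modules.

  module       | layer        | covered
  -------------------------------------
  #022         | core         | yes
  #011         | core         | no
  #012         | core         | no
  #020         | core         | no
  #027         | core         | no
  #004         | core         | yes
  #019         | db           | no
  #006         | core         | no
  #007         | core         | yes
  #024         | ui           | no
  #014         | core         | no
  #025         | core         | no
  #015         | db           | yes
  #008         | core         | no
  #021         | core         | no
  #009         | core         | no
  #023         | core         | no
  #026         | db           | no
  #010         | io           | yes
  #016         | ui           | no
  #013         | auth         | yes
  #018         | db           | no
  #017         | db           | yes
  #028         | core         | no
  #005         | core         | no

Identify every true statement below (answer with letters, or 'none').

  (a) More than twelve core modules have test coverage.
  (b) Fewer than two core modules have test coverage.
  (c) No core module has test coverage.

none

|A| = 16, |A ∩ B| = 3, |A ∖ B| = 13.
(a) |A ∩ B| > 12: fails.
(b) |A ∩ B| < 2: fails.
(c) A ∩ B = ∅ (|A ∩ B| = 0): fails.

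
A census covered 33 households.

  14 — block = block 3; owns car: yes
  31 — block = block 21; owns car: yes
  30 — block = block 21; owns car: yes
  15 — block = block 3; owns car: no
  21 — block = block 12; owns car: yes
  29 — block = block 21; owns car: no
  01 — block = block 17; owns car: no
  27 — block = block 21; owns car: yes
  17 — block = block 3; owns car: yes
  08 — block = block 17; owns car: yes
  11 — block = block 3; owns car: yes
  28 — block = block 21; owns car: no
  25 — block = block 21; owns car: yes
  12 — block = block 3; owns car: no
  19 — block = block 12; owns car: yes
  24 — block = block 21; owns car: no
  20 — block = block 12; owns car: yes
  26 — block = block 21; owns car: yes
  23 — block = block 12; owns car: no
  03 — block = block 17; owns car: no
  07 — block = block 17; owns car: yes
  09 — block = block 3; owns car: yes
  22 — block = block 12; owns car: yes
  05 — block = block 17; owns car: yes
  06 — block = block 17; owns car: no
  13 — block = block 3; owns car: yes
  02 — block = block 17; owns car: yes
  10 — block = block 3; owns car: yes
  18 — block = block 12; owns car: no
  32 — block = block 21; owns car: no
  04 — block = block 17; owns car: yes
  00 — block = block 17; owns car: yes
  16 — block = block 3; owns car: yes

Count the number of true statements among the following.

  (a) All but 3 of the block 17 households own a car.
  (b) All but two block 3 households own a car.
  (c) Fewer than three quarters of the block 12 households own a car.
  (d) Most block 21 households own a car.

(a) block 17: |A| = 9, |A ∩ B| = 6; needs |A ∖ B| = 3 — true.
(b) block 3: |A| = 9, |A ∩ B| = 7; needs |A ∖ B| = 2 — true.
(c) block 12: |A| = 6, |A ∩ B| = 4; needs |A ∩ B| / |A| < 3/4 — true.
(d) block 21: |A| = 9, |A ∩ B| = 5; needs |A ∩ B| > |A ∖ B| — true.

4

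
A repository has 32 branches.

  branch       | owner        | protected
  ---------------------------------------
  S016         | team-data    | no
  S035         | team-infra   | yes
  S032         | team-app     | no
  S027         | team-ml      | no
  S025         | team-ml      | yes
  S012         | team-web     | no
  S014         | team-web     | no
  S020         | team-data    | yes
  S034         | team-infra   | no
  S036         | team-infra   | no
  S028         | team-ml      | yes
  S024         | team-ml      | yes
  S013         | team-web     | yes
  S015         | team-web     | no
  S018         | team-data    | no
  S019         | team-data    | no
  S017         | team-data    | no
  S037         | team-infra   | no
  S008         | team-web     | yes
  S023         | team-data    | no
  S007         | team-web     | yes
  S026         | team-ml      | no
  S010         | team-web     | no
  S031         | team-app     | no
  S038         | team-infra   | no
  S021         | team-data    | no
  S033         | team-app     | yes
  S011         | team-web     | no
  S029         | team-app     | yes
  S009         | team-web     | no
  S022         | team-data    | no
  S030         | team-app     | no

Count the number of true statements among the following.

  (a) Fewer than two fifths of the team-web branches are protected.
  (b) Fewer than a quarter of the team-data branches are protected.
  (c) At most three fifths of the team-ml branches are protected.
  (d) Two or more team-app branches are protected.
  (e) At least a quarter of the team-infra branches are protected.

4

(a) team-web: |A| = 9, |A ∩ B| = 3; needs |A ∩ B| / |A| < 2/5 — true.
(b) team-data: |A| = 8, |A ∩ B| = 1; needs |A ∩ B| / |A| < 1/4 — true.
(c) team-ml: |A| = 5, |A ∩ B| = 3; needs |A ∩ B| / |A| ≤ 3/5 — true.
(d) team-app: |A| = 5, |A ∩ B| = 2; needs |A ∩ B| ≥ 2 — true.
(e) team-infra: |A| = 5, |A ∩ B| = 1; needs |A ∩ B| / |A| ≥ 1/4 — false.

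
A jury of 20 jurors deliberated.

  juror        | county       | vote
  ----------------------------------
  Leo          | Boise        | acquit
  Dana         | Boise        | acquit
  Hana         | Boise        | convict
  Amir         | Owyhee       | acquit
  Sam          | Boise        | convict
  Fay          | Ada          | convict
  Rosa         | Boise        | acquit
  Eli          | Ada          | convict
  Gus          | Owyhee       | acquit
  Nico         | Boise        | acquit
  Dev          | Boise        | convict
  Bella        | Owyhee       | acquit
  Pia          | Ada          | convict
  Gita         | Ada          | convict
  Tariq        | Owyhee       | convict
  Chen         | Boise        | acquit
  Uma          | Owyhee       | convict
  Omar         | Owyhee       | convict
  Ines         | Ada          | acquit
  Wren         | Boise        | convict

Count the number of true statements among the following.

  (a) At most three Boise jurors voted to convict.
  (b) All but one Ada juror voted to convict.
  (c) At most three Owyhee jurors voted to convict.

2

(a) Boise: |A| = 9, |A ∩ B| = 4; needs |A ∩ B| ≤ 3 — false.
(b) Ada: |A| = 5, |A ∩ B| = 4; needs |A ∖ B| = 1 — true.
(c) Owyhee: |A| = 6, |A ∩ B| = 3; needs |A ∩ B| ≤ 3 — true.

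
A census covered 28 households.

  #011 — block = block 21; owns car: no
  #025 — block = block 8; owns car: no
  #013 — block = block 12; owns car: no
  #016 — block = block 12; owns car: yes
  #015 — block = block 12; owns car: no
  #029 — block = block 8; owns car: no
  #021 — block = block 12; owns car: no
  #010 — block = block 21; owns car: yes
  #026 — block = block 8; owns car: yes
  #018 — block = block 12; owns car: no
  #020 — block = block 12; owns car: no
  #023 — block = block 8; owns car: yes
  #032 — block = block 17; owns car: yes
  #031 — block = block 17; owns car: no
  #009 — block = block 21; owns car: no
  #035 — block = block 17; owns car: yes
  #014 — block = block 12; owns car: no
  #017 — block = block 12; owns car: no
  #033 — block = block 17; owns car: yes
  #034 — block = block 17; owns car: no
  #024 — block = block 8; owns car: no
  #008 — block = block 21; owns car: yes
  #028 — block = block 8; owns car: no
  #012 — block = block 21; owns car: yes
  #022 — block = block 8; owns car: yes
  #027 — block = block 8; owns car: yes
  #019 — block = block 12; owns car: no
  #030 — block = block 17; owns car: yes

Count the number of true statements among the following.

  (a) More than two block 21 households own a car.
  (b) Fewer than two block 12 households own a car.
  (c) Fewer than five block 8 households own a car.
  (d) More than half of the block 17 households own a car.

(a) block 21: |A| = 5, |A ∩ B| = 3; needs |A ∩ B| > 2 — true.
(b) block 12: |A| = 9, |A ∩ B| = 1; needs |A ∩ B| < 2 — true.
(c) block 8: |A| = 8, |A ∩ B| = 4; needs |A ∩ B| < 5 — true.
(d) block 17: |A| = 6, |A ∩ B| = 4; needs |A ∩ B| > |A ∖ B| — true.

4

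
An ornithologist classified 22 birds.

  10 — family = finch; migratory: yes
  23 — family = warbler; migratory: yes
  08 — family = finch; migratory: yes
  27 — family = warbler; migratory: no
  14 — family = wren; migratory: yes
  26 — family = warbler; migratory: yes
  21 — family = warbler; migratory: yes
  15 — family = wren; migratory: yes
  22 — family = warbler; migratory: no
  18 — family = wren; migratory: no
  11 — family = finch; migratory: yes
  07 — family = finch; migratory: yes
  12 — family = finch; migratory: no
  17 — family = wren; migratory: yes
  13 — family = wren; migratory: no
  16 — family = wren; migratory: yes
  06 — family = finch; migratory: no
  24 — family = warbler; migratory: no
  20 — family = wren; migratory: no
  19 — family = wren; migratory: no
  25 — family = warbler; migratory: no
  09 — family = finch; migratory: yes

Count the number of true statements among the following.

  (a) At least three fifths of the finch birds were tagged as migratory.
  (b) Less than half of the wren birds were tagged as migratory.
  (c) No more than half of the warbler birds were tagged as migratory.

2

(a) finch: |A| = 7, |A ∩ B| = 5; needs |A ∩ B| / |A| ≥ 3/5 — true.
(b) wren: |A| = 8, |A ∩ B| = 4; needs |A ∩ B| < |A ∖ B| — false.
(c) warbler: |A| = 7, |A ∩ B| = 3; needs |A ∩ B| ≤ |A ∖ B| — true.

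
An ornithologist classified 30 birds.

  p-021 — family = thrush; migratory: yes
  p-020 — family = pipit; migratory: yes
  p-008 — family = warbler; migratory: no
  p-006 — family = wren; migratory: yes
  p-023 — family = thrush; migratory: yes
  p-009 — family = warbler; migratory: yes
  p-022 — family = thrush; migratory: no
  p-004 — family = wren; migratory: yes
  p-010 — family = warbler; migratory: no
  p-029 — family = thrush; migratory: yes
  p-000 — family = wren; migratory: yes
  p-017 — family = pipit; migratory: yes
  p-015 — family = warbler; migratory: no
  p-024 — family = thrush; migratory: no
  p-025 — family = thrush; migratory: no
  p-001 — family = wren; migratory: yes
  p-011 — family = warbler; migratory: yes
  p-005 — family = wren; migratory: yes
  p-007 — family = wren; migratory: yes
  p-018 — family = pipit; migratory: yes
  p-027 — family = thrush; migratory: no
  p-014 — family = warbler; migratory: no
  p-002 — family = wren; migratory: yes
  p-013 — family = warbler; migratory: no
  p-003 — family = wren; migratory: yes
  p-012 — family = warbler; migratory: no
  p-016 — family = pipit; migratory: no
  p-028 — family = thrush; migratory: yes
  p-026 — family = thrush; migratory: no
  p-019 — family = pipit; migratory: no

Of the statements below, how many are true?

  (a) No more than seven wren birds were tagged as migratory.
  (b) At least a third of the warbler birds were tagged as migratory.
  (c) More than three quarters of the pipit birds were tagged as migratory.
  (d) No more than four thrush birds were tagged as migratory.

(a) wren: |A| = 8, |A ∩ B| = 8; needs |A ∩ B| ≤ 7 — false.
(b) warbler: |A| = 8, |A ∩ B| = 2; needs |A ∩ B| / |A| ≥ 1/3 — false.
(c) pipit: |A| = 5, |A ∩ B| = 3; needs |A ∩ B| / |A| > 3/4 — false.
(d) thrush: |A| = 9, |A ∩ B| = 4; needs |A ∩ B| ≤ 4 — true.

1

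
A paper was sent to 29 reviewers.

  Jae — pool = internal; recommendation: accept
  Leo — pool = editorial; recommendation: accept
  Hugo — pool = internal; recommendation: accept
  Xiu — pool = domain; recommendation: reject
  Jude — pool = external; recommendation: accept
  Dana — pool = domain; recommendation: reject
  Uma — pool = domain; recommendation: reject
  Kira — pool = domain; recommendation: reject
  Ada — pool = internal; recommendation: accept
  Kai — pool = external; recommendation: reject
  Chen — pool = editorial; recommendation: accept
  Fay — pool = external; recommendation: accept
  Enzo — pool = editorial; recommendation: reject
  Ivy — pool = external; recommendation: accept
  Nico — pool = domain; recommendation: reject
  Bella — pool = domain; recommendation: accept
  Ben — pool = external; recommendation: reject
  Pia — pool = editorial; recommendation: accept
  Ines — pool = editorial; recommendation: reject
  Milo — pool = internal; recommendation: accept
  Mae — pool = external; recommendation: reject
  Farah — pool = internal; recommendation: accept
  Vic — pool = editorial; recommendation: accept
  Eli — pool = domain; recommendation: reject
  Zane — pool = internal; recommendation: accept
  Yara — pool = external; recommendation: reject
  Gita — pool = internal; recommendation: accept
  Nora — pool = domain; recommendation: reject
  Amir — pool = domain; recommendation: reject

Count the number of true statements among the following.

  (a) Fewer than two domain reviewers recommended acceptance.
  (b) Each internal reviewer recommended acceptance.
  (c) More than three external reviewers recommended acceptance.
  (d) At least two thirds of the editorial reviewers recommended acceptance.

(a) domain: |A| = 9, |A ∩ B| = 1; needs |A ∩ B| < 2 — true.
(b) internal: |A| = 7, |A ∩ B| = 7; needs A ⊆ B, i.e. every element of A is in B (|A ∖ B| = 0) — true.
(c) external: |A| = 7, |A ∩ B| = 3; needs |A ∩ B| > 3 — false.
(d) editorial: |A| = 6, |A ∩ B| = 4; needs |A ∩ B| / |A| ≥ 2/3 — true.

3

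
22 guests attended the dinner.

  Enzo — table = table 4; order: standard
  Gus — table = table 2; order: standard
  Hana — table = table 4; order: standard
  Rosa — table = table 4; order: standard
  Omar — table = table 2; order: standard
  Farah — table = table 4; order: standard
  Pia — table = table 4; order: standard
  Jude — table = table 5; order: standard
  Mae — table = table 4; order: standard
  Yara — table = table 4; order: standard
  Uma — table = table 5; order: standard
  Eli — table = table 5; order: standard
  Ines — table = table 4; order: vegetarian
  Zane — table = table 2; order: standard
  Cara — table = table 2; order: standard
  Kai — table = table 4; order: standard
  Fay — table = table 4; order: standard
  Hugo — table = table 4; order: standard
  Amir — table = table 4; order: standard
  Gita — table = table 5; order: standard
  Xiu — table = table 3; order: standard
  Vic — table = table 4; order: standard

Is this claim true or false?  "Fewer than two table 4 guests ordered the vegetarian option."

'Fewer than two table 4 guests ordered the vegetarian option' holds iff |A ∩ B| < 2.
A (the restrictor) = {Enzo, Hana, Rosa, Farah, Pia, Mae, Yara, Ines, Kai, Fay, Hugo, Amir, Vic}, |A| = 13.
A ∩ B = {Ines}, so |A ∩ B| = 1.
|A ∩ B| = 1, so the statement is true.

True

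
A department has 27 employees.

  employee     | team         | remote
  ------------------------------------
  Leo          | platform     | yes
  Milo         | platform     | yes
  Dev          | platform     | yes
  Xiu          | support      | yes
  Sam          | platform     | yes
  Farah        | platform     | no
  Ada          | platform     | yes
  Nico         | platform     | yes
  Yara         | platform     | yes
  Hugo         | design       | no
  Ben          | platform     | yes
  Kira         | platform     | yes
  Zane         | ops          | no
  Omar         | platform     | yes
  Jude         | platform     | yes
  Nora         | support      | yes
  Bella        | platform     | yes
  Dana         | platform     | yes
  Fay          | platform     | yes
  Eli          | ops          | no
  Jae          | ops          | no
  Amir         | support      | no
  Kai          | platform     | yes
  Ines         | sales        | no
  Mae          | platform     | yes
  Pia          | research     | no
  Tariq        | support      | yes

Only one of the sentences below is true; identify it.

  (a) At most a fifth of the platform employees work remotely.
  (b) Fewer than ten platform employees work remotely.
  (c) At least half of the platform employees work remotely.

(c)

|A| = 17, |A ∩ B| = 16, |A ∖ B| = 1.
(a) requires |A ∩ B| / |A| ≤ 1/5: false.
(b) requires |A ∩ B| < 10: false.
(c) requires |A ∩ B| ≥ |A ∖ B|: true.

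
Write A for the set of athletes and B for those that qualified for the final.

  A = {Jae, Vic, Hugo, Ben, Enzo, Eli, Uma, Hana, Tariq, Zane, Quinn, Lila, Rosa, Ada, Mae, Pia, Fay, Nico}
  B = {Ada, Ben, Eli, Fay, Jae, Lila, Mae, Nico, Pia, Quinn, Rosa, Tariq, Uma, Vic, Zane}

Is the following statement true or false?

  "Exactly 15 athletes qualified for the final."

True

'Exactly 15 athletes qualified for the final' holds iff |A ∩ B| = 15.
|A| = 18, |A ∩ B| = 15, |A ∖ B| = 3.
|A ∩ B| = 15, so the statement is true.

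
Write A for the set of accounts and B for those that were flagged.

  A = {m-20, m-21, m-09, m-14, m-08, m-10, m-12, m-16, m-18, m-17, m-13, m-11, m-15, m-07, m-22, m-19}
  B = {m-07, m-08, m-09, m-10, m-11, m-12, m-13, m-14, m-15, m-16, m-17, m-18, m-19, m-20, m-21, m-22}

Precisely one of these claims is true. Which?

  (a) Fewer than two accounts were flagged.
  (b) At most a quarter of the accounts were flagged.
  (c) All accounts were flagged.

|A| = 16, |A ∩ B| = 16, |A ∖ B| = 0.
(a) requires |A ∩ B| < 2: false.
(b) requires |A ∩ B| / |A| ≤ 1/4: false.
(c) requires A ⊆ B, i.e. every element of A is in B (|A ∖ B| = 0): true.

(c)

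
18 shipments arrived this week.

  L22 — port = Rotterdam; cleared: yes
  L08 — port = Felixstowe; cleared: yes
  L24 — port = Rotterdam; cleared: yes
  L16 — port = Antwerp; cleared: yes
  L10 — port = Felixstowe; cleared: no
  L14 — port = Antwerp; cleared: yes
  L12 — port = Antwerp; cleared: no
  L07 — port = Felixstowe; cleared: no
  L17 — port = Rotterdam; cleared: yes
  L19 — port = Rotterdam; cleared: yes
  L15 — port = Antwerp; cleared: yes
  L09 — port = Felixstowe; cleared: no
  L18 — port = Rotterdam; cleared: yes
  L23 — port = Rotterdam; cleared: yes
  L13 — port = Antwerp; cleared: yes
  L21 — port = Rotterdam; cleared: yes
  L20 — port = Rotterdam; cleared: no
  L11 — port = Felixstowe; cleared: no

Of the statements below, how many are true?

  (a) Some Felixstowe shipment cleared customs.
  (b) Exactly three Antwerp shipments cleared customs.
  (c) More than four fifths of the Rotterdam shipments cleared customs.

(a) Felixstowe: |A| = 5, |A ∩ B| = 1; needs A ∩ B ≠ ∅ (|A ∩ B| ≥ 1) — true.
(b) Antwerp: |A| = 5, |A ∩ B| = 4; needs |A ∩ B| = 3 — false.
(c) Rotterdam: |A| = 8, |A ∩ B| = 7; needs |A ∩ B| / |A| > 4/5 — true.

2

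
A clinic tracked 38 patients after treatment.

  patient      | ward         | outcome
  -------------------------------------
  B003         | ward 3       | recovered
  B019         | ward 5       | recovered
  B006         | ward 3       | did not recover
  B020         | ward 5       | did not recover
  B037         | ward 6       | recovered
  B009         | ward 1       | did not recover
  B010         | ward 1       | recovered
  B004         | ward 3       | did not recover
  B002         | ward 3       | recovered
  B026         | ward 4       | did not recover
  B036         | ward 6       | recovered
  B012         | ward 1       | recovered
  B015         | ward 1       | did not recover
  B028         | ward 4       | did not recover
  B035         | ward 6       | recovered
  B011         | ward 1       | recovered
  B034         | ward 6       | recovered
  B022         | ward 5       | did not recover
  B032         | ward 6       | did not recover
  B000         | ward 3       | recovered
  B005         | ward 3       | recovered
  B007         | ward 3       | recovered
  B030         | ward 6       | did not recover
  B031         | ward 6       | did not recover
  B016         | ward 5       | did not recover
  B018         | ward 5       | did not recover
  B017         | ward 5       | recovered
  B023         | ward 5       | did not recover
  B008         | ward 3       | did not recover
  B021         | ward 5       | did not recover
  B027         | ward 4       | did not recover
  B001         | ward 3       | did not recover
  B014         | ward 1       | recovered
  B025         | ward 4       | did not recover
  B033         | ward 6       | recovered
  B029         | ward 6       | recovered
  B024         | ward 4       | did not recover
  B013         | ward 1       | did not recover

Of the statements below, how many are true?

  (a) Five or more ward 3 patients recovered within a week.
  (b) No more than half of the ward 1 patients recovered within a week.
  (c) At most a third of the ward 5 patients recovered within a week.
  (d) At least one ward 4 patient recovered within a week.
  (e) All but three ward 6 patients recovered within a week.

(a) ward 3: |A| = 9, |A ∩ B| = 5; needs |A ∩ B| ≥ 5 — true.
(b) ward 1: |A| = 7, |A ∩ B| = 4; needs |A ∩ B| ≤ |A ∖ B| — false.
(c) ward 5: |A| = 8, |A ∩ B| = 2; needs |A ∩ B| / |A| ≤ 1/3 — true.
(d) ward 4: |A| = 5, |A ∩ B| = 0; needs A ∩ B ≠ ∅ (|A ∩ B| ≥ 1) — false.
(e) ward 6: |A| = 9, |A ∩ B| = 6; needs |A ∖ B| = 3 — true.

3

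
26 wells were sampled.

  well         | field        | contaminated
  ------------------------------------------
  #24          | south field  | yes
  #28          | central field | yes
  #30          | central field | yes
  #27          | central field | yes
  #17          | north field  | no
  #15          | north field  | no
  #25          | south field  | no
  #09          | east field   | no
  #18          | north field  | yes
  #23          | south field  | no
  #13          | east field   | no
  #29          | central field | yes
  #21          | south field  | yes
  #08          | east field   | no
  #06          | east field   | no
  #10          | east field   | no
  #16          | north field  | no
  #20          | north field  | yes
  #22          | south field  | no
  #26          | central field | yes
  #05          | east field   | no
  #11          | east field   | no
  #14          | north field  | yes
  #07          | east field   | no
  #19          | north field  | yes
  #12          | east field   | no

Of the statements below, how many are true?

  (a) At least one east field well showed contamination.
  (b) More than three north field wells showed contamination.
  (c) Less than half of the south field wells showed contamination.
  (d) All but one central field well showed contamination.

2

(a) east field: |A| = 9, |A ∩ B| = 0; needs A ∩ B ≠ ∅ (|A ∩ B| ≥ 1) — false.
(b) north field: |A| = 7, |A ∩ B| = 4; needs |A ∩ B| > 3 — true.
(c) south field: |A| = 5, |A ∩ B| = 2; needs |A ∩ B| < |A ∖ B| — true.
(d) central field: |A| = 5, |A ∩ B| = 5; needs |A ∖ B| = 1 — false.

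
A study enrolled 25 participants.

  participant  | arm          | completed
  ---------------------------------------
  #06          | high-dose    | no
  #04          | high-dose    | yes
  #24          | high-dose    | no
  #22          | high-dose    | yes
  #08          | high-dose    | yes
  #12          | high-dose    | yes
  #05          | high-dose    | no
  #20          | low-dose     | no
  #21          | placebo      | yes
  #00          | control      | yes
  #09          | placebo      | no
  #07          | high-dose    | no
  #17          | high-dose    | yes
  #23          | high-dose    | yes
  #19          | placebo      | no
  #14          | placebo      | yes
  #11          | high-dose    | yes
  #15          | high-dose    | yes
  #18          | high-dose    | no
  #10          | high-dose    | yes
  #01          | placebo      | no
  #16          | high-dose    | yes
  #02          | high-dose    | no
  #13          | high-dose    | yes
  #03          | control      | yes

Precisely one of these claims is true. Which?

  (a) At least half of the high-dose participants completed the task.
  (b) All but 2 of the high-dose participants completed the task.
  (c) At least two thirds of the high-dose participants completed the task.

|A| = 17, |A ∩ B| = 11, |A ∖ B| = 6.
(a) requires |A ∩ B| ≥ |A ∖ B|: true.
(b) requires |A ∖ B| = 2: false.
(c) requires |A ∩ B| / |A| ≥ 2/3: false.

(a)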